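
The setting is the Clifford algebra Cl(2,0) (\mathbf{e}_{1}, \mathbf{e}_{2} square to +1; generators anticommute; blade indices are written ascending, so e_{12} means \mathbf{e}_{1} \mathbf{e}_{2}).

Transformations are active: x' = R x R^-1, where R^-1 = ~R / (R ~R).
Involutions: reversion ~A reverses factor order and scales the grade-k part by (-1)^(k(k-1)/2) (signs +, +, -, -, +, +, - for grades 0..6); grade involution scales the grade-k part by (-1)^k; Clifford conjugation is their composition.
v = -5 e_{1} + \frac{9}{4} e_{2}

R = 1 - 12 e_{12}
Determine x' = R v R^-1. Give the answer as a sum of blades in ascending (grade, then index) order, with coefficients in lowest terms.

~R = 1 + 12 e_{12}, and R ~R = 145, so R^-1 = ~R / (145).
R v = -32 e_{1} - \frac{231}{4} e_{2}
Answer: \frac{661}{145} e_{1} - \frac{1767}{580} e_{2}


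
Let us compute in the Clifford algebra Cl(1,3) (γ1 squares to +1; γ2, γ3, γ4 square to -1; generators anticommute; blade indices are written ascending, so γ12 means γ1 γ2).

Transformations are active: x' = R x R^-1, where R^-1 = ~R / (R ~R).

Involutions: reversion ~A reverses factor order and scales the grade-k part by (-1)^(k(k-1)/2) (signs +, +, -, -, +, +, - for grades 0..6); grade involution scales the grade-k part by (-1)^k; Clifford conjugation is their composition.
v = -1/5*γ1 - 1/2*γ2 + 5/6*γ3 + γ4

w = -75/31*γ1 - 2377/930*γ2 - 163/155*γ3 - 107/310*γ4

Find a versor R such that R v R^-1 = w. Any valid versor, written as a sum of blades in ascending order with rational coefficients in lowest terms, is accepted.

Equal squares first: v^2 = w^2 = -857/450. Then v + w = -406/155*γ1 - 1421/465*γ2 - 203/930*γ3 + 203/310*γ4 is a versor taking v to w, provided it is invertible.
Answer: -406/155*γ1 - 1421/465*γ2 - 203/930*γ3 + 203/310*γ4


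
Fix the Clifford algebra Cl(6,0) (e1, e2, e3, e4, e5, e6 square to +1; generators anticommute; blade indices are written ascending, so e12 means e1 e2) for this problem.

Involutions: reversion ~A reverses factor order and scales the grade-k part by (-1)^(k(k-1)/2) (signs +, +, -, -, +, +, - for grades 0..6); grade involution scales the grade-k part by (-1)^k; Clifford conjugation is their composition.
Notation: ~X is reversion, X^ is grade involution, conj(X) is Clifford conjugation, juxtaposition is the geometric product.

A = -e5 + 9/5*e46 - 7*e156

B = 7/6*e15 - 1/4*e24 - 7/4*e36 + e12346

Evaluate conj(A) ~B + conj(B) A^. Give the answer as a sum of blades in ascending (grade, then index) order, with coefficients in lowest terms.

first term: 7/6*e1 - 49/6*e6 + 9/20*e26 - 63/20*e34 + 9/5*e123 - 49/4*e135 + 1/4*e245 - 7/4*e356 - 21/10*e1456 - 7*e2345 - 7/4*e12456 + e123456
second term: -7/6*e1 + 49/6*e6 + 9/20*e26 - 63/20*e34 + 9/5*e123 - 49/4*e135 + 1/4*e245 - 7/4*e356 + 21/10*e1456 + 7*e2345 + 7/4*e12456 + e123456
Answer: 9/10*e26 - 63/10*e34 + 18/5*e123 - 49/2*e135 + 1/2*e245 - 7/2*e356 + 2*e123456


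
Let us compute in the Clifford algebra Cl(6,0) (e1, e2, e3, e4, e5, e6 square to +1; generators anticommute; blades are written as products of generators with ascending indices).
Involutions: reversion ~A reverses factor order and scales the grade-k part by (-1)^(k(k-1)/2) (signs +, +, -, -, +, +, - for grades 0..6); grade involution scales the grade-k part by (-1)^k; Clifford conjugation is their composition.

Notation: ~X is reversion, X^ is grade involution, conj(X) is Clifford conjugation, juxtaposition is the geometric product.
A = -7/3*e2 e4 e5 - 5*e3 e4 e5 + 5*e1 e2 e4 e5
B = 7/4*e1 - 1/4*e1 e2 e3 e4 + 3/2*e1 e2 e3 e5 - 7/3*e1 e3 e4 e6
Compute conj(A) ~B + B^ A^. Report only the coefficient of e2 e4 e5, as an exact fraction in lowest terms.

first term: -15/2*e3 e4 - 5/4*e3 e5 - 15/2*e1 e2 e4 - 5/4*e1 e2 e5 + 7/2*e1 e3 e4 + 7/12*e1 e3 e5 + 35/3*e1 e5 e6 - 35/4*e2 e4 e5 + 49/12*e1 e2 e4 e5 + 35/4*e1 e3 e4 e5 - 35/3*e2 e3 e5 e6 + 49/9*e1 e2 e3 e5 e6
second term: 15/2*e3 e4 + 5/4*e3 e5 + 15/2*e1 e2 e4 + 5/4*e1 e2 e5 - 7/2*e1 e3 e4 - 7/12*e1 e3 e5 - 35/3*e1 e5 e6 - 35/4*e2 e4 e5 - 49/12*e1 e2 e4 e5 - 35/4*e1 e3 e4 e5 - 35/3*e2 e3 e5 e6 + 49/9*e1 e2 e3 e5 e6
Answer: -35/2


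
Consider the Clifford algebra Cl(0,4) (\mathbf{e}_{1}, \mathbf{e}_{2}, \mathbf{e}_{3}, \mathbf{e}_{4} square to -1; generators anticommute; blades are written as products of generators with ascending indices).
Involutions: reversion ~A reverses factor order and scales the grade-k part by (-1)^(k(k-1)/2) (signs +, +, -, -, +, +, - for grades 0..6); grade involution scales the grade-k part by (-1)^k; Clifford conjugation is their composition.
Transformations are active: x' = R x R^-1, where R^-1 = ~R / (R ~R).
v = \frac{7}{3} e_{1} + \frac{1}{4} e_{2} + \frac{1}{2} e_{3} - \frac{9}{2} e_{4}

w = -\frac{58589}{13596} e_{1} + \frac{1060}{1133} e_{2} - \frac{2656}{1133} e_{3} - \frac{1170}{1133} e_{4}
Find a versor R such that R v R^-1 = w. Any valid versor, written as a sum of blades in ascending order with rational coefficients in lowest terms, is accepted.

R = v + w = -\frac{8955}{4532} e_{1} + \frac{5373}{4532} e_{2} - \frac{4179}{2266} e_{3} - \frac{12537}{2266} e_{4} works: the equal norms (-\frac{3745}{144}) guarantee its sandwich swaps v into w.
Answer: -\frac{8955}{4532} e_{1} + \frac{5373}{4532} e_{2} - \frac{4179}{2266} e_{3} - \frac{12537}{2266} e_{4}


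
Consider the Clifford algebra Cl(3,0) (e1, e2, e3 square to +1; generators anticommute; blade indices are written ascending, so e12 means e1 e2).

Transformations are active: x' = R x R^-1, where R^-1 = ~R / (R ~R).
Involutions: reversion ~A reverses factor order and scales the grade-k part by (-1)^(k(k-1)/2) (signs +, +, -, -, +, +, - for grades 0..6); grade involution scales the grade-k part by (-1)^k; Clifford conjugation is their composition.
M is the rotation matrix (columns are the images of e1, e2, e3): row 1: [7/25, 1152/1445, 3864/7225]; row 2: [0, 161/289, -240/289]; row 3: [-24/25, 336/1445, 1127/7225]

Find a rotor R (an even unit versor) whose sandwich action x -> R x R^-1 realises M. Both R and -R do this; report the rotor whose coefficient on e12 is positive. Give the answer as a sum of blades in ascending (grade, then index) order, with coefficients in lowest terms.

Method: write R = a + b12*e12 + b13*e13 + b23*e23 with a^2 + b12^2 + b13^2 + b23^2 = 1 (so R^-1 = ~R). Expanding the columns R e_j ~R gives tr M = 4a^2 - 1 and, from the antisymmetric part, M21 - M12 = -4a*b12, M13 - M31 = 4a*b13, M32 - M23 = -4a*b23.
Here tr M = 287/289, so a^2 = (1 + tr M)/4 = 144/289 and a = ±12/17. Taking a = 12/17: M21 - M12 = -1152/1445, M13 - M31 = 432/289, M32 - M23 = 1536/1445, giving b12 = 24/85, b13 = 9/17, b23 = -32/85, i.e. R = 12/17 + 24/85*e12 + 9/17*e13 - 32/85*e23.
Its e12 coefficient is already positive.
Answer: 12/17 + 24/85*e12 + 9/17*e13 - 32/85*e23. Recall the cover is two-to-one: with M of trace 287/289, both preimages act alike, and the stated e12 sign chooses the sheet.


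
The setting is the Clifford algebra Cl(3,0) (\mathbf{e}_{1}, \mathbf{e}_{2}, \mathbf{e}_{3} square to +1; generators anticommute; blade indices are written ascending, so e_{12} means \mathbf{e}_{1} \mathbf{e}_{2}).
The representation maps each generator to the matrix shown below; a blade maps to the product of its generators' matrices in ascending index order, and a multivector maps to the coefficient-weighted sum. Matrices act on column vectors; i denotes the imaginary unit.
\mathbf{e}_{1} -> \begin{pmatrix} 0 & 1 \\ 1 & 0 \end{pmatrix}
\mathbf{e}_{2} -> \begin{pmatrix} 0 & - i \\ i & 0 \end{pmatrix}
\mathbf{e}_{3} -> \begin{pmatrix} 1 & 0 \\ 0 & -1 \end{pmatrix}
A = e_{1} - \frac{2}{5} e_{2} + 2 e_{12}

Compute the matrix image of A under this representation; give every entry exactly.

Bivector images (products of the table entries): rho(e_{12}) = rho(\mathbf{e}_{1})rho(\mathbf{e}_{2}) = \begin{pmatrix} i & 0 \\ 0 & - i \end{pmatrix}.
M = (1)*rho(e_{1}) + (-\frac{2}{5})*rho(e_{2}) + (2)*rho(e_{12}), summed entrywise:
Answer: \begin{pmatrix} 2 i & 1 + \frac{2 i}{5} \\ 1 - \frac{2 i}{5} & - 2 i \end{pmatrix}


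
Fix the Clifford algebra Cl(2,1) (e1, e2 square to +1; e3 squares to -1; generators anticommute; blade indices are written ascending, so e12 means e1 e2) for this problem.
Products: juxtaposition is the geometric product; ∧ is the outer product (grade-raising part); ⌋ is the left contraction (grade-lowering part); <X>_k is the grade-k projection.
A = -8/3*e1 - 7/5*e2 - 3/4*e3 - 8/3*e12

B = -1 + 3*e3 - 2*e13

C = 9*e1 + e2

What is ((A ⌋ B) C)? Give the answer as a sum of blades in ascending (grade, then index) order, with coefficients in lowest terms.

step 1: 9/4 + 3/2*e1 + 16/3*e3
step 2: 27/2 + 81/4*e1 + 9/4*e2 + 3/2*e12 - 48*e13 - 16/3*e23
Answer: 27/2 + 81/4*e1 + 9/4*e2 + 3/2*e12 - 48*e13 - 16/3*e23


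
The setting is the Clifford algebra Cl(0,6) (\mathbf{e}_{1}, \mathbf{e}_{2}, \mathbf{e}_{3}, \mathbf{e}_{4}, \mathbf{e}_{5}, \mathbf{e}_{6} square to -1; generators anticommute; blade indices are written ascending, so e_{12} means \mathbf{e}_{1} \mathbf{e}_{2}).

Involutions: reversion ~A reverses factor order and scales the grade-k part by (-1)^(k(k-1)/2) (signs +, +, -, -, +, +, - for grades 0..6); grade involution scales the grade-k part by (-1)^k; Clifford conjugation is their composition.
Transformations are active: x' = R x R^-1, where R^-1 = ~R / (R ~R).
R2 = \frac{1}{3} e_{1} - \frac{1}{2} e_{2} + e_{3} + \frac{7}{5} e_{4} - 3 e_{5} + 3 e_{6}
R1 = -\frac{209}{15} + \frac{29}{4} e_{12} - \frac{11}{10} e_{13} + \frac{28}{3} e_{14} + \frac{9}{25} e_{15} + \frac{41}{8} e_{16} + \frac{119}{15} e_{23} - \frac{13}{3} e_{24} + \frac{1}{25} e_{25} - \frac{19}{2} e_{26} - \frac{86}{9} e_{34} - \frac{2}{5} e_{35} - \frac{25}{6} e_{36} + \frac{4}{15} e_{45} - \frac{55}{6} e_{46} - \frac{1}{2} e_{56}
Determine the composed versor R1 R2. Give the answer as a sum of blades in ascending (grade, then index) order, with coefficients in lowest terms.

Distribute over the terms of R2 (each basis-blade product reordered to ascending indices, repeated generators contracted through their squares):
R1 (\frac{1}{3} e_{1}) = -\frac{209}{45} e_{1} + \frac{29}{12} e_{2} - \frac{11}{30} e_{3} + \frac{28}{9} e_{4} + \frac{3}{25} e_{5} + \frac{41}{24} e_{6} + \frac{119}{45} e_{123} - \frac{13}{9} e_{124} + \frac{1}{75} e_{125} - \frac{19}{6} e_{126} - \frac{86}{27} e_{134} - \frac{2}{15} e_{135} - \frac{25}{18} e_{136} + \frac{4}{45} e_{145} - \frac{55}{18} e_{146} - \frac{1}{6} e_{156}
R1 (-\frac{1}{2} e_{2}) = \frac{29}{8} e_{1} + \frac{209}{30} e_{2} - \frac{119}{30} e_{3} + \frac{13}{6} e_{4} - \frac{1}{50} e_{5} + \frac{19}{4} e_{6} - \frac{11}{20} e_{123} + \frac{14}{3} e_{124} + \frac{9}{50} e_{125} + \frac{41}{16} e_{126} + \frac{43}{9} e_{234} + \frac{1}{5} e_{235} + \frac{25}{12} e_{236} - \frac{2}{15} e_{245} + \frac{55}{12} e_{246} + \frac{1}{4} e_{256}
R1 (e_{3}) = \frac{11}{10} e_{1} - \frac{119}{15} e_{2} - \frac{209}{15} e_{3} - \frac{86}{9} e_{4} - \frac{2}{5} e_{5} - \frac{25}{6} e_{6} + \frac{29}{4} e_{123} - \frac{28}{3} e_{134} - \frac{9}{25} e_{135} - \frac{41}{8} e_{136} + \frac{13}{3} e_{234} - \frac{1}{25} e_{235} + \frac{19}{2} e_{236} + \frac{4}{15} e_{345} - \frac{55}{6} e_{346} - \frac{1}{2} e_{356}
R1 (\frac{7}{5} e_{4}) = -\frac{196}{15} e_{1} + \frac{91}{15} e_{2} + \frac{602}{45} e_{3} - \frac{1463}{75} e_{4} + \frac{28}{75} e_{5} - \frac{77}{6} e_{6} + \frac{203}{20} e_{124} - \frac{77}{50} e_{134} - \frac{63}{125} e_{145} - \frac{287}{40} e_{146} + \frac{833}{75} e_{234} - \frac{7}{125} e_{245} + \frac{133}{10} e_{246} + \frac{14}{25} e_{345} + \frac{35}{6} e_{346} - \frac{7}{10} e_{456}
R1 (-3 e_{5}) = \frac{27}{25} e_{1} + \frac{3}{25} e_{2} - \frac{6}{5} e_{3} + \frac{4}{5} e_{4} + \frac{209}{5} e_{5} + \frac{3}{2} e_{6} - \frac{87}{4} e_{125} + \frac{33}{10} e_{135} - 28 e_{145} + \frac{123}{8} e_{156} - \frac{119}{5} e_{235} + 13 e_{245} - \frac{57}{2} e_{256} + \frac{86}{3} e_{345} - \frac{25}{2} e_{356} - \frac{55}{2} e_{456}
R1 (3 e_{6}) = -\frac{123}{8} e_{1} + \frac{57}{2} e_{2} + \frac{25}{2} e_{3} + \frac{55}{2} e_{4} + \frac{3}{2} e_{5} - \frac{209}{5} e_{6} + \frac{87}{4} e_{126} - \frac{33}{10} e_{136} + 28 e_{146} + \frac{27}{25} e_{156} + \frac{119}{5} e_{236} - 13 e_{246} + \frac{3}{25} e_{256} - \frac{86}{3} e_{346} - \frac{6}{5} e_{356} + \frac{4}{5} e_{456}
Summing the partial products and collecting blades:
Answer: -\frac{24553}{900} e_{1} + \frac{10841}{300} e_{2} + \frac{577}{90} e_{3} + \frac{1016}{225} e_{4} + \frac{3253}{75} e_{5} - \frac{6101}{120} e_{6} + \frac{841}{90} e_{123} + \frac{2407}{180} e_{124} - \frac{6467}{300} e_{125} + \frac{1015}{48} e_{126} - \frac{18979}{1350} e_{134} + \frac{421}{150} e_{135} - \frac{3533}{360} e_{136} - \frac{31967}{1125} e_{145} + \frac{6397}{360} e_{146} + \frac{9773}{600} e_{156} + \frac{4549}{225} e_{234} - \frac{591}{25} e_{235} + \frac{2123}{60} e_{236} + \frac{4804}{375} e_{245} + \frac{293}{60} e_{246} - \frac{2813}{100} e_{256} + \frac{2212}{75} e_{345} - 32 e_{346} - \frac{71}{5} e_{356} - \frac{137}{5} e_{456}


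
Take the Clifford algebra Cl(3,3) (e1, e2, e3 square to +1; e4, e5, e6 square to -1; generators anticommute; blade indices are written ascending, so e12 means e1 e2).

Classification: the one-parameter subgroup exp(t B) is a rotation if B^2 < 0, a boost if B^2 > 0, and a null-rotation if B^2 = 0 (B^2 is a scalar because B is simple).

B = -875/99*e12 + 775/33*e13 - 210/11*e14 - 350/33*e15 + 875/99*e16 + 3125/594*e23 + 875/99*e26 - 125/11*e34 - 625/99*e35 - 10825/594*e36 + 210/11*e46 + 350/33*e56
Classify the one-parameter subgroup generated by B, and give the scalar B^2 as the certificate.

B^2 term by term: the squares give (-875/99)^2*(e12)^2 + (775/33)^2*(e13)^2 + (-210/11)^2*(e14)^2 + (-350/33)^2*(e15)^2 + (875/99)^2*(e16)^2 + (3125/594)^2*(e23)^2 + (875/99)^2*(e26)^2 + (-125/11)^2*(e34)^2 + (-625/99)^2*(e35)^2 + (-10825/594)^2*(e36)^2 + (210/11)^2*(e46)^2 + (350/33)^2*(e56)^2 = 765625/9801*(-1) + 600625/1089*(-1) + 44100/121*(+1) + 122500/1089*(+1) + 765625/9801*(+1) + 9765625/352836*(-1) + 765625/9801*(+1) + 15625/121*(+1) + 390625/9801*(+1) + 117180625/352836*(+1) + 44100/121*(-1) + 122500/1089*(-1) = 0 (each basis 2-blade squares to minus the product of its generators' squares); cross terms between blades sharing an index anticommute and cancel; the commuting (index-disjoint) pairs give grade-4 terms 2*c*c'*(blade product), which cancel blade by blade — e1234: 218750/1089 - 218750/1089 = 0; e1235: 1093750/9801 - 1093750/9801 = 0; e1236: 9471875/29403 - 1356250/3267 + 2734375/29403 = 0; e1246: -122500/363 + 122500/363 = 0; e1256: -612500/3267 + 612500/3267 = 0; e1345: -87500/363 + 87500/363 = 0; e1346: 108500/121 - 757750/1089 - 218750/1089 = 0; e1356: 542500/1089 - 3788750/9801 - 1093750/9801 = 0; e1456: -49000/121 + 49000/121 = 0; e2346: 218750/1089 - 218750/1089 = 0; e2356: 1093750/9801 - 1093750/9801 = 0; e3456: -87500/363 + 87500/363 = 0 — confirming B is simple. So B^2 = 0.
Answer: null-rotation, certificate B^2 = 0. The scalar 0 is the complete invariant here: its sign names the subgroup type.


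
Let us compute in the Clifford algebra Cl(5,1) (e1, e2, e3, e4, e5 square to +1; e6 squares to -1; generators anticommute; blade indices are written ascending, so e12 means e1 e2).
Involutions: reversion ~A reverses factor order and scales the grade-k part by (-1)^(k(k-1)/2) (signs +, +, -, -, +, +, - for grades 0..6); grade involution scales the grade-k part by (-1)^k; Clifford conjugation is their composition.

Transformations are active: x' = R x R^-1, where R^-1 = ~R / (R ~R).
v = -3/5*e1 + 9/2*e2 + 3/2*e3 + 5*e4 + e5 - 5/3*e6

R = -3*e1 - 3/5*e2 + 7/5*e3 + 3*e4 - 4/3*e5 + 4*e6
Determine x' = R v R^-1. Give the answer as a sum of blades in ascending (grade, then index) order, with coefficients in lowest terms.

~R = -3*e1 - 3/5*e2 + 7/5*e3 + 3*e4 - 4/3*e5 + 4*e6, and R ~R = 1372/225, so R^-1 = ~R / (1372/225).
R v = 323/15 - 693/50*e12 - 183/50*e13 - 66/5*e14 - 19/5*e15 + 37/5*e16 - 36/5*e23 - 33/2*e24 + 27/5*e25 - 17*e26 + 5/2*e34 + 17/5*e35 - 25/3*e36 + 29/3*e45 - 25*e46 - 16/9*e56
Answer: -70617/3430*e1 - 2997/343*e2 + 411/49*e3 + 11105/686*e4 - 3573/343*e5 + 30785/1029*e6


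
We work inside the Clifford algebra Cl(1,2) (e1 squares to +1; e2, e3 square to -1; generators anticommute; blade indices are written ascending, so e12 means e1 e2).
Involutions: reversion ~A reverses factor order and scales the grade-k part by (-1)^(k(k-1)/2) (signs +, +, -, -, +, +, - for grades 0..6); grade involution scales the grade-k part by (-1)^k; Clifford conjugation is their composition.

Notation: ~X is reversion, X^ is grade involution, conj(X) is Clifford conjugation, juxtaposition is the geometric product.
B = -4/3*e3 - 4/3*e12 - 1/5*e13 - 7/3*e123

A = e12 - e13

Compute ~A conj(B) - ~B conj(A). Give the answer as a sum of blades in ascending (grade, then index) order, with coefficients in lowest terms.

first term: -17/15 - 4/3*e1 + 7/3*e2 + 7/3*e3 + 23/15*e23 - 4/3*e123
second term: -17/15 - 4/3*e1 - 7/3*e2 - 7/3*e3 - 23/15*e23 + 4/3*e123
Answer: 14/3*e2 + 14/3*e3 + 46/15*e23 - 8/3*e123


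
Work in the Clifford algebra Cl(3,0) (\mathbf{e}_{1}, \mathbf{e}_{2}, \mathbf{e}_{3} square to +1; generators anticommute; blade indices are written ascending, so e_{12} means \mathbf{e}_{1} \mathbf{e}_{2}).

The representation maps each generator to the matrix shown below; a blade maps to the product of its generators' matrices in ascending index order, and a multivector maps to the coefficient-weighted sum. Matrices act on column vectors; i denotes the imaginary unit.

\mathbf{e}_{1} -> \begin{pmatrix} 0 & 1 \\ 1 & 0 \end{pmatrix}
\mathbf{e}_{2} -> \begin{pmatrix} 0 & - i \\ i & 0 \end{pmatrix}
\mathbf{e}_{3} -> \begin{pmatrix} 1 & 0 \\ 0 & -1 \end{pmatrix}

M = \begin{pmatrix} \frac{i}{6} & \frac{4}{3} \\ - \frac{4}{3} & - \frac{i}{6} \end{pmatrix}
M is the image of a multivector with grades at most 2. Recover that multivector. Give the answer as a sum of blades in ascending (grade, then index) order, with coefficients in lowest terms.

Method: 1, rho(e_{1}), rho(e_{2}), rho(e_{3}) form a trace-orthogonal basis of the 2x2 complex matrices (tr(X Y) = 2 if X = Y, else 0), so M = m0*1 + m1*rho(e_{1}) + m2*rho(e_{2}) + m3*rho(e_{3}) with m0 = tr(M)/2 = 0, m1 = tr(M rho(e_{1}))/2 = 0, m2 = tr(M rho(e_{2}))/2 = \frac{4 i}{3}, m3 = tr(M rho(e_{3}))/2 = \frac{i}{6}.
Multiplying table entries, the bivector images are rho(e_{12}) = i*rho(e_{3}), rho(e_{13}) = -i*rho(e_{2}), rho(e_{23}) = i*rho(e_{1}); with real blade coefficients the real parts of m0..m3 are the coefficients of 1, e_{1}, e_{2}, e_{3} and the imaginary parts give the bivectors (e_{23}: Im m1, e_{13}: -Im m2, e_{12}: Im m3).
Answer: \frac{1}{6} e_{12} - \frac{4}{3} e_{13}


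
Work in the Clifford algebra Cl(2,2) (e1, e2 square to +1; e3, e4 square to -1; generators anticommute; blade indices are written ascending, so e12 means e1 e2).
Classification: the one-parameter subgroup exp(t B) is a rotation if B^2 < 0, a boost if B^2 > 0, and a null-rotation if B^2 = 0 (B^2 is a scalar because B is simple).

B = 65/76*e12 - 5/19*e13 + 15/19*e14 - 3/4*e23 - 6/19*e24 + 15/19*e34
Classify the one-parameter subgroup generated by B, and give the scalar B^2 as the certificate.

B^2 term by term: the squares give (65/76)^2*(e12)^2 + (-5/19)^2*(e13)^2 + (15/19)^2*(e14)^2 + (-3/4)^2*(e23)^2 + (-6/19)^2*(e24)^2 + (15/19)^2*(e34)^2 = 4225/5776*(-1) + 25/361*(+1) + 225/361*(+1) + 9/16*(+1) + 36/361*(+1) + 225/361*(-1) = 0 (each basis 2-blade squares to minus the product of its generators' squares); cross terms between blades sharing an index anticommute and cancel; the commuting (index-disjoint) pairs give grade-4 terms 2*c*c'*(blade product), which cancel blade by blade — e1234: 975/722 - 60/361 - 45/38 = 0 — confirming B is simple. So B^2 = 0.
Answer: null-rotation, certificate B^2 = 0. The class reads off the invariant scalar 0 directly.


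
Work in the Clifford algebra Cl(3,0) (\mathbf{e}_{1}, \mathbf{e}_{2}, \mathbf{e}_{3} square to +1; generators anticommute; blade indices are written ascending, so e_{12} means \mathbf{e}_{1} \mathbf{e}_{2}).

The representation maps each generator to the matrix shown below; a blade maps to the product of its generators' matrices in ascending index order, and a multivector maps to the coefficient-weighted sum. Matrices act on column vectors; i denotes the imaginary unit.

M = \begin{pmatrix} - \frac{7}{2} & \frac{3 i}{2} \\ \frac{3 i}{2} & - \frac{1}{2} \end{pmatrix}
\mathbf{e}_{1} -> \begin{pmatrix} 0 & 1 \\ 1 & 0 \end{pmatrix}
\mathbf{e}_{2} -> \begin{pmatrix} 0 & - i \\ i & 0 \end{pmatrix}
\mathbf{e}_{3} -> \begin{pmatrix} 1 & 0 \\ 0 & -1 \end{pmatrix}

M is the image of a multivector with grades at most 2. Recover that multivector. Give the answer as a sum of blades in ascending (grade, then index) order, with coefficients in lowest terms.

Method: 1, rho(e_{1}), rho(e_{2}), rho(e_{3}) form a trace-orthogonal basis of the 2x2 complex matrices (tr(X Y) = 2 if X = Y, else 0), so M = m0*1 + m1*rho(e_{1}) + m2*rho(e_{2}) + m3*rho(e_{3}) with m0 = tr(M)/2 = -2, m1 = tr(M rho(e_{1}))/2 = \frac{3 i}{2}, m2 = tr(M rho(e_{2}))/2 = 0, m3 = tr(M rho(e_{3}))/2 = - \frac{3}{2}.
Multiplying table entries, the bivector images are rho(e_{12}) = i*rho(e_{3}), rho(e_{13}) = -i*rho(e_{2}), rho(e_{23}) = i*rho(e_{1}); with real blade coefficients the real parts of m0..m3 are the coefficients of 1, e_{1}, e_{2}, e_{3} and the imaginary parts give the bivectors (e_{23}: Im m1, e_{13}: -Im m2, e_{12}: Im m3).
Answer: -2 - \frac{3}{2} e_{3} + \frac{3}{2} e_{23}


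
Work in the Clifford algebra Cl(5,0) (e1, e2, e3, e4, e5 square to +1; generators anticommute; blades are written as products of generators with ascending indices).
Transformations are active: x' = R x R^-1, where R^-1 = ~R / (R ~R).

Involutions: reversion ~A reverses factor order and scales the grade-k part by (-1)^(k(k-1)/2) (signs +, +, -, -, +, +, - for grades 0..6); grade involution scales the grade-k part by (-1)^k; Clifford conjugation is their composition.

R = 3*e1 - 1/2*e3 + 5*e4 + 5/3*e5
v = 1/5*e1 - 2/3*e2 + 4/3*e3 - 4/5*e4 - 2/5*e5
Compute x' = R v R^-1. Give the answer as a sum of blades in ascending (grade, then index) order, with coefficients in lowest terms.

~R = 3*e1 - 1/2*e3 + 5*e4 + 5/3*e5, and R ~R = 1333/36, so R^-1 = ~R / (1333/36).
R v = -71/15 - 2*e1 e2 + 41/10*e1 e3 - 17/5*e1 e4 - 23/15*e1 e5 - 1/3*e2 e3 + 10/3*e2 e4 + 10/9*e2 e5 - 94/15*e3 e4 - 91/45*e3 e5 - 2/3*e4 e5
Answer: -1289/1333*e1 + 2/3*e2 - 24104/19995*e3 - 3188/6665*e4 - 174/6665*e5


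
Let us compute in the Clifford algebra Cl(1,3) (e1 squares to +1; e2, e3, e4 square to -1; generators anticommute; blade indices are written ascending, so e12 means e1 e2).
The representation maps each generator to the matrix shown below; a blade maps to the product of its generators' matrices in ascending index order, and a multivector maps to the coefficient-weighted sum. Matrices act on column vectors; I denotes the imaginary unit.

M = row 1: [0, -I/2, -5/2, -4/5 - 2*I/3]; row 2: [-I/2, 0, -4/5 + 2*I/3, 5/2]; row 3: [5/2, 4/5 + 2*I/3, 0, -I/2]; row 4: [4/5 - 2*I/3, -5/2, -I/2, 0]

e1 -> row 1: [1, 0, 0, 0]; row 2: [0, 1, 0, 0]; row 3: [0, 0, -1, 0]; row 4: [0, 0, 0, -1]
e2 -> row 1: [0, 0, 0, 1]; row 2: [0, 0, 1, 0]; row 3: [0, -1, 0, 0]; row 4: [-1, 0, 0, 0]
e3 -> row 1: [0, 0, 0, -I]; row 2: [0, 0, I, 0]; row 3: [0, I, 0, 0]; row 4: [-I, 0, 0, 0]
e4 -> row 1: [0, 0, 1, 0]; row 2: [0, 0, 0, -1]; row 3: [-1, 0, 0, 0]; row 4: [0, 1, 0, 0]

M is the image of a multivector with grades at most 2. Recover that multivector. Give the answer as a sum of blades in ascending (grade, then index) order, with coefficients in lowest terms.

Method: the blade images are trace-orthogonal — tr(rho(e_A) rho(e_B)^-1) = 4 if A = B and 0 otherwise — and rho(e_A)^-1 = (e_A)^2 * rho(e_A) with (e_A)^2 = +1 or -1, so the coefficient of e_A in the preimage is (e_A)^2 * tr(M rho(e_A))/4.
Nonzero projections over blades of grade <= 2: e2: (e2)^2 = -1, tr(M rho(e2)) = 16/5, coefficient -4/5; e3: (e3)^2 = -1, tr(M rho(e3)) = -8/3, coefficient 2/3; e4: (e4)^2 = -1, tr(M rho(e4)) = 10, coefficient -5/2; e34: (e34)^2 = -1, tr(M rho(e34)) = -2, coefficient 1/2. Every other blade of grade <= 2 projects to 0.
Answer: -4/5*e2 + 2/3*e3 - 5/2*e4 + 1/2*e34


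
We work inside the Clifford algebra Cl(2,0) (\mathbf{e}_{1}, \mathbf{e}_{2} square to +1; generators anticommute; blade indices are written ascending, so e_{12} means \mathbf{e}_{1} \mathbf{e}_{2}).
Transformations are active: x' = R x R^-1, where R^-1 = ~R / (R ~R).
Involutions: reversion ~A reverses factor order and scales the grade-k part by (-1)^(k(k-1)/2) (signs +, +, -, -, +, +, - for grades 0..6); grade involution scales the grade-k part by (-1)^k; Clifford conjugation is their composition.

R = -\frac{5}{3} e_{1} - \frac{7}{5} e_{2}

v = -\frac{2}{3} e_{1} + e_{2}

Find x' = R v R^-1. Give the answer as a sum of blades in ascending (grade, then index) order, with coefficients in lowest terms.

~R = -\frac{5}{3} e_{1} - \frac{7}{5} e_{2}, and R ~R = \frac{1066}{225}, so R^-1 = ~R / (\frac{1066}{225}).
R v = -\frac{13}{45} - \frac{13}{5} e_{12}
Answer: \frac{107}{123} e_{1} - \frac{34}{41} e_{2}


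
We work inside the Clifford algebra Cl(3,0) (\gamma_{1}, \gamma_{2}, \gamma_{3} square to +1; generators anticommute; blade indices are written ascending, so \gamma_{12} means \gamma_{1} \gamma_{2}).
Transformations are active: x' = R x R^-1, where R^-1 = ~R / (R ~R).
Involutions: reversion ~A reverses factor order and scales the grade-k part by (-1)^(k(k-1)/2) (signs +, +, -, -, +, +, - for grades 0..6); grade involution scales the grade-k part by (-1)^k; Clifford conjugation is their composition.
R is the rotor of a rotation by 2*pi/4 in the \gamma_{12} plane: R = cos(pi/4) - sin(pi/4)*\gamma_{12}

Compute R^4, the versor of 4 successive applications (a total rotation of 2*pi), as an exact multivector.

Rotor phase runs at HALF the rotation angle; powers of one rotor simply add phase, so after 4 steps in \gamma_{12} the phase is 4*pi/4 = \pi and R^4 = cos(\pi) - sin(\pi)*\gamma_{12}.
cos(\pi) = -1 and sin(\pi) = 0, so R^4 = -1. The total rotation 2*pi is 1 full turn, so every vector returns to itself, yet the rotor is -1, on the OTHER sheet of the double cover (an odd number of 2*pi turns).
Answer: -1


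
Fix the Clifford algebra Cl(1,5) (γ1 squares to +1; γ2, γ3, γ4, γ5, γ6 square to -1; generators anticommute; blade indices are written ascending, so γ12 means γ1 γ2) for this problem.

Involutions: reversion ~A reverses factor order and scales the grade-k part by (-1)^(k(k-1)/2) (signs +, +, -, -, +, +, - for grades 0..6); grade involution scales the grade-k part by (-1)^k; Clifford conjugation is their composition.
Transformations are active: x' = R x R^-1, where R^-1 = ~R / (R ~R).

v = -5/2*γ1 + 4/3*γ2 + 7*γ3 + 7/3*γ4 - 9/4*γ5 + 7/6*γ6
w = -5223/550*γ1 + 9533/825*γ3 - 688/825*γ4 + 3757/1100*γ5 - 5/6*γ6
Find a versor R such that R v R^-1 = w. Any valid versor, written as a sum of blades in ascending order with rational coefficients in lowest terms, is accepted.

Reasoning: v^2 = w^2 = -2707/48 since conjugation preserves the quadratic form; R = v + w = -3299/275*γ1 + 4/3*γ2 + 15308/825*γ3 + 1237/825*γ4 + 641/550*γ5 + 1/3*γ6 is then valid when invertible, keeping its own part and reversing (v - w)/2.
Answer: -3299/275*γ1 + 4/3*γ2 + 15308/825*γ3 + 1237/825*γ4 + 641/550*γ5 + 1/3*γ6


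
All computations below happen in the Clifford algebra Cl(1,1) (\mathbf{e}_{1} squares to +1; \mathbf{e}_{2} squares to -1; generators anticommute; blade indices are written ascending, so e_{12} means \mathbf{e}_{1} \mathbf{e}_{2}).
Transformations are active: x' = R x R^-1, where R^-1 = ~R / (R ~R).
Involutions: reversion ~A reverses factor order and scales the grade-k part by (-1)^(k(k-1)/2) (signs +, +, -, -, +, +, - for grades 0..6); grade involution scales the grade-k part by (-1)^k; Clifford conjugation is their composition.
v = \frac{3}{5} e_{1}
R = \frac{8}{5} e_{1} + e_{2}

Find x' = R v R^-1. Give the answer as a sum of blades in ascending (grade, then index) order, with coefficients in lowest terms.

~R = \frac{8}{5} e_{1} + e_{2}, and R ~R = \frac{39}{25}, so R^-1 = ~R / (\frac{39}{25}).
R v = \frac{24}{25} - \frac{3}{5} e_{12}
Answer: \frac{89}{65} e_{1} + \frac{16}{13} e_{2}


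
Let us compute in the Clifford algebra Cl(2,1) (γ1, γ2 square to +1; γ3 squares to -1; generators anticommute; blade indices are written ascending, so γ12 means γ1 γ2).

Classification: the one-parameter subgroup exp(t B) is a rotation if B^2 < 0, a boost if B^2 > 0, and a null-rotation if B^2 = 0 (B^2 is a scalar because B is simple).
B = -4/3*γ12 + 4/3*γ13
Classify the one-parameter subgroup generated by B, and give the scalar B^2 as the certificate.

B^2 term by term: the squares give (-4/3)^2*(γ12)^2 + (4/3)^2*(γ13)^2 = 16/9*(-1) + 16/9*(+1) = 0 (each basis 2-blade squares to minus the product of its generators' squares); cross terms between blades sharing an index anticommute and cancel. So B^2 = 0.
Answer: null-rotation, certificate B^2 = 0. Because 0 is invariant under every versor sandwich, the classification follows from its sign alone.


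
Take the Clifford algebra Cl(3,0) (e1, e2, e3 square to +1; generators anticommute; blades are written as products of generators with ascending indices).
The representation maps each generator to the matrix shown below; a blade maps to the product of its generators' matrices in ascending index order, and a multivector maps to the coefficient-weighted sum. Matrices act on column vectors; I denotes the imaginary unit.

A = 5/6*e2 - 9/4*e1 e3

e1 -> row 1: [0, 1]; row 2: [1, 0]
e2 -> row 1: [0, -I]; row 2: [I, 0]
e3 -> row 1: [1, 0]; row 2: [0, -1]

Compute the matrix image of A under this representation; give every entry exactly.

Bivector images (products of the table entries): rho(e1 e3) = rho(e1)rho(e3) = row 1: [0, -1]; row 2: [1, 0].
M = (5/6)*rho(e2) + (-9/4)*rho(e1 e3), summed entrywise:
Answer: row 1: [0, 9/4 - 5*I/6]; row 2: [-9/4 + 5*I/6, 0]


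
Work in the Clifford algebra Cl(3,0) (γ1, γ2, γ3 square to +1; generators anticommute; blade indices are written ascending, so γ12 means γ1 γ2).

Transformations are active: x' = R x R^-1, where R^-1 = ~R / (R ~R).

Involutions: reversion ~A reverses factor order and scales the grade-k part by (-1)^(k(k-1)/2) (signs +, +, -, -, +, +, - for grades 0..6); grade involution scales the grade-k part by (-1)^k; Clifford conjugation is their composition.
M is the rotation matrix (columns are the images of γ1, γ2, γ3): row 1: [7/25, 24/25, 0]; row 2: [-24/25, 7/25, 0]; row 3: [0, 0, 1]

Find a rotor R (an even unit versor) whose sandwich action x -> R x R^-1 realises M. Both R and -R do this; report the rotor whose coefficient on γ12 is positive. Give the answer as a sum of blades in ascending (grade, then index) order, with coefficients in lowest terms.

Method: write R = a + b12*γ12 + b13*γ13 + b23*γ23 with a^2 + b12^2 + b13^2 + b23^2 = 1 (so R^-1 = ~R). Expanding the columns R e_j ~R gives tr M = 4a^2 - 1 and, from the antisymmetric part, M21 - M12 = -4a*b12, M13 - M31 = 4a*b13, M32 - M23 = -4a*b23.
Here tr M = 39/25, so a^2 = (1 + tr M)/4 = 16/25 and a = ±4/5. Taking a = 4/5: M21 - M12 = -48/25, M13 - M31 = 0, M32 - M23 = 0, giving b12 = 3/5, b13 = 0, b23 = 0, i.e. R = 4/5 + 3/5*γ12.
Its γ12 coefficient is already positive.
Answer: 4/5 + 3/5*γ12. Recall the cover is two-to-one: with M of trace 39/25, both preimages act alike, and the stated γ12 sign chooses the sheet.


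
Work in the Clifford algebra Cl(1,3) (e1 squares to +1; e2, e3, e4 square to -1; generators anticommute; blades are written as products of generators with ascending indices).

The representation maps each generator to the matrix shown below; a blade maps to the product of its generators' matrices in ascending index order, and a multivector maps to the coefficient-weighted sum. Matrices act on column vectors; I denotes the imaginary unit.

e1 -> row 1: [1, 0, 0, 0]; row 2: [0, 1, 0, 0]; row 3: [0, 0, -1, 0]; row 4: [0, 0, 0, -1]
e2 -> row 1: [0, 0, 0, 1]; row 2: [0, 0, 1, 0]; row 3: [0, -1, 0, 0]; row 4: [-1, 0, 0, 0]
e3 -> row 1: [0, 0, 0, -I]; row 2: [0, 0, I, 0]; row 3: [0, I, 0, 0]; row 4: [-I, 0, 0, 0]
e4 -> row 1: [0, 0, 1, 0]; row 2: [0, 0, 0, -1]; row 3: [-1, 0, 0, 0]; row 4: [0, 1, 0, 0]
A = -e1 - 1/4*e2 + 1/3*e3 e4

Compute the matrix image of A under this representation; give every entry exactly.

Bivector images (products of the table entries): rho(e3 e4) = rho(e3)rho(e4) = row 1: [0, -I, 0, 0]; row 2: [-I, 0, 0, 0]; row 3: [0, 0, 0, -I]; row 4: [0, 0, -I, 0].
M = (-1)*rho(e1) + (-1/4)*rho(e2) + (1/3)*rho(e3 e4), summed entrywise:
Answer: row 1: [-1, -I/3, 0, -1/4]; row 2: [-I/3, -1, -1/4, 0]; row 3: [0, 1/4, 1, -I/3]; row 4: [1/4, 0, -I/3, 1]


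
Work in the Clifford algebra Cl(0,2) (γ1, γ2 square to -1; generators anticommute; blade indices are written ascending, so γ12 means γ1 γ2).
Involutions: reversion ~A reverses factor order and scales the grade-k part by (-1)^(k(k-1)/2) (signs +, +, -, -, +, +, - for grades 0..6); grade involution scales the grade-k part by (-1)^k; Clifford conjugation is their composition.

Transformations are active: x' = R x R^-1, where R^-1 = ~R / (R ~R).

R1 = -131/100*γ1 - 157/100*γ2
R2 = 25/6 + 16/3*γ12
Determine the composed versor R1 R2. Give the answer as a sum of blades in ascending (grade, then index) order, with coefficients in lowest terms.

Distribute over the terms of R1 (each basis-blade product reordered to ascending indices, repeated generators contracted through their squares):
(-131/100*γ1) R2 = -131/24*γ1 + 524/75*γ2
(-157/100*γ2) R2 = -628/75*γ1 - 157/24*γ2
Summing the partial products and collecting blades:
Answer: -8299/600*γ1 + 89/200*γ2


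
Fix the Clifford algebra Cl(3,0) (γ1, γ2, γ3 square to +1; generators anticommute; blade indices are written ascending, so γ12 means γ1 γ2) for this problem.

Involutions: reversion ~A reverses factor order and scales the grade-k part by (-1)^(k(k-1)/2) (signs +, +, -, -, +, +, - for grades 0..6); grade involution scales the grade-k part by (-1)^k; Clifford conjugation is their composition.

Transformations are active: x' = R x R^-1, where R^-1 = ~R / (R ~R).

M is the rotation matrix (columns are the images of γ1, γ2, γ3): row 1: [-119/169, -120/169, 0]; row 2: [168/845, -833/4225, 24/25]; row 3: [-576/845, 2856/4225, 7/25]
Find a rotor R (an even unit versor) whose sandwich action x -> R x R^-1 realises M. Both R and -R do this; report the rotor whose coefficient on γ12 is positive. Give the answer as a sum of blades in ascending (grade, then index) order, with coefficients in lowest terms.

Method: write R = a + b12*γ12 + b13*γ13 + b23*γ23 with a^2 + b12^2 + b13^2 + b23^2 = 1 (so R^-1 = ~R). Expanding the columns R e_j ~R gives tr M = 4a^2 - 1 and, from the antisymmetric part, M21 - M12 = -4a*b12, M13 - M31 = 4a*b13, M32 - M23 = -4a*b23.
Here tr M = -105/169, so a^2 = (1 + tr M)/4 = 16/169 and a = ±4/13. Taking a = 4/13: M21 - M12 = 768/845, M13 - M31 = 576/845, M32 - M23 = -48/169, giving b12 = -48/65, b13 = 36/65, b23 = 3/13, i.e. R = 4/13 - 48/65*γ12 + 36/65*γ13 + 3/13*γ23.
Its γ12 coefficient is negative, so report the other preimage -R.
Answer: -4/13 + 48/65*γ12 - 36/65*γ13 - 3/13*γ23. Recall the cover is two-to-one: with M of trace -105/169, both preimages act alike, and the stated γ12 sign chooses the sheet.


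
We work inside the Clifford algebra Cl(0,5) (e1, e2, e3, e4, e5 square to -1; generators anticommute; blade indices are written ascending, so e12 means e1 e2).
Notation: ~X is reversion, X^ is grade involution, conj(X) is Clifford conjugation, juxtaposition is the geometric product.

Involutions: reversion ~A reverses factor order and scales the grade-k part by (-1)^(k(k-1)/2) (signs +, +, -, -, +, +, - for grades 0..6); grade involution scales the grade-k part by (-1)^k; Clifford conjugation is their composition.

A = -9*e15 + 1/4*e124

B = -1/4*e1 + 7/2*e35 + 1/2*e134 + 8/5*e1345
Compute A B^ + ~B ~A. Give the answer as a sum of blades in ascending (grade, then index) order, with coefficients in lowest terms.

first term: -9/4*e5 - 63/2*e13 + 1/8*e23 - 1/16*e24 + 72/5*e34 - 2/5*e235 + 9/2*e345 - 7/8*e12345
second term: 9/4*e5 + 63/2*e13 + 1/8*e23 - 1/16*e24 - 72/5*e34 + 2/5*e235 + 9/2*e345 - 7/8*e12345
Answer: 1/4*e23 - 1/8*e24 + 9*e345 - 7/4*e12345


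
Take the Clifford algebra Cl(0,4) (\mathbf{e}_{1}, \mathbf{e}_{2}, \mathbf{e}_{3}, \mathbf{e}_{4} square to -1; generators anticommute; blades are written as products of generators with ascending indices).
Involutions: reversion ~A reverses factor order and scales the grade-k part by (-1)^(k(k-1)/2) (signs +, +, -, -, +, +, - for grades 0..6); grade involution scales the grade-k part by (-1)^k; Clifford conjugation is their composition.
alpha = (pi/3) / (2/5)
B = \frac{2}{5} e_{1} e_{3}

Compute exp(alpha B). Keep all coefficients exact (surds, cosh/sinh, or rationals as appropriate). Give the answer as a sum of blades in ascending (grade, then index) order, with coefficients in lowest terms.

B^2 = (\frac{2}{5})^2*(e_{1} e_{3})^2 = \frac{4}{25}*(-1) = -\frac{4}{25} (a basis 2-blade squares to minus the product of its generators' squares).
B^2 = -\frac{4}{25} — circular case — the even/odd split gives cos and sin: l = \frac{2}{5}, alpha*l = \frac{\pi}{3}, so exp(alpha B) = cos(\frac{\pi}{3}) + (sin(\frac{\pi}{3})/(\frac{2}{5}))*B = \frac{1}{2} + (\frac{5 \sqrt{3}}{4})*B.
Answer: \frac{1}{2} + \frac{\sqrt{3}}{2} e_{1} e_{3}


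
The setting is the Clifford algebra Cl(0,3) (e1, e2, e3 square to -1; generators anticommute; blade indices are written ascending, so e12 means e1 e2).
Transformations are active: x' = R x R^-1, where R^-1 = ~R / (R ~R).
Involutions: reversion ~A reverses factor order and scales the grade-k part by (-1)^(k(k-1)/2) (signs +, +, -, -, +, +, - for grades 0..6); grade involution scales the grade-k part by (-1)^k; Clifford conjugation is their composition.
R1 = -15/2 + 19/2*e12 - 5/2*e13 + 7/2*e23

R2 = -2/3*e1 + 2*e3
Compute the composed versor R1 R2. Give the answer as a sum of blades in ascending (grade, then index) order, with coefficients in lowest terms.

Distribute over the terms of R2 (each basis-blade product reordered to ascending indices, repeated generators contracted through their squares):
R1 (-2/3*e1) = 5*e1 - 19/3*e2 + 5/3*e3 - 7/3*e123
R1 (2*e3) = 5*e1 - 7*e2 - 15*e3 + 19*e123
Summing the partial products and collecting blades:
Answer: 10*e1 - 40/3*e2 - 40/3*e3 + 50/3*e123


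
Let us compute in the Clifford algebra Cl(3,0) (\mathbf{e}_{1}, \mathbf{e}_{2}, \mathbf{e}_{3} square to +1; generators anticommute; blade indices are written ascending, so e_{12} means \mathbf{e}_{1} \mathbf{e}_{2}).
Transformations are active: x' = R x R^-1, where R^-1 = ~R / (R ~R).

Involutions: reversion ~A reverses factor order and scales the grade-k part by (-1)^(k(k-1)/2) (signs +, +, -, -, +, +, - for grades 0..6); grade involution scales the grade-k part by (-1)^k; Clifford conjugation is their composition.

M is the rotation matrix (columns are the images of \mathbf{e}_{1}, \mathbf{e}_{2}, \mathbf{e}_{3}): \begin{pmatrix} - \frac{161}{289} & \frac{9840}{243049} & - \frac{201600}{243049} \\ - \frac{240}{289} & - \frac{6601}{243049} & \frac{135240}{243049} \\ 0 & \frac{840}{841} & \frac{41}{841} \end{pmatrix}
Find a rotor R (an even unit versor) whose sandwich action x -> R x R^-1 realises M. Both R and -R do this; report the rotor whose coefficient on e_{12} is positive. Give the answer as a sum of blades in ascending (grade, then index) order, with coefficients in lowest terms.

Method: write R = a + b12*e_{12} + b13*e_{13} + b23*e_{23} with a^2 + b12^2 + b13^2 + b23^2 = 1 (so R^-1 = ~R). Expanding the columns R e_j ~R gives tr M = 4a^2 - 1 and, from the antisymmetric part, M21 - M12 = -4a*b12, M13 - M31 = 4a*b13, M32 - M23 = -4a*b23.
Here tr M = -\frac{130153}{243049}, so a^2 = (1 + tr M)/4 = \frac{28224}{243049} and a = ±\frac{168}{493}. Taking a = \frac{168}{493}: M21 - M12 = -\frac{211680}{243049}, M13 - M31 = -\frac{201600}{243049}, M32 - M23 = \frac{107520}{243049}, giving b12 = \frac{315}{493}, b13 = -\frac{300}{493}, b23 = -\frac{160}{493}, i.e. R = \frac{168}{493} + \frac{315}{493} e_{12} - \frac{300}{493} e_{13} - \frac{160}{493} e_{23}.
Its e_{12} coefficient is already positive.
Answer: \frac{168}{493} + \frac{315}{493} e_{12} - \frac{300}{493} e_{13} - \frac{160}{493} e_{23}. Recall the cover is two-to-one: with M of trace -\frac{130153}{243049}, both preimages act alike, and the stated e_{12} sign chooses the sheet.
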